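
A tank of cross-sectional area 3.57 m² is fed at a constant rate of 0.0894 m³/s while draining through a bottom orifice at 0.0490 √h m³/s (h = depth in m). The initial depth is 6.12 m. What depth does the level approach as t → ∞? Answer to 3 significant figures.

Level balance: A dh/dt = 0.0894 − 0.0490 √h. Setting dh/dt = 0:
Q_in = 0.0490 √h_ss ⇒ √h_ss = 0.0894/0.0490 = 1.8245.
h_ss = 1.8245² = 3.3288 m. (Since h₀ = 6.12 m > h_ss, the level will fall toward this value.)

3.33 m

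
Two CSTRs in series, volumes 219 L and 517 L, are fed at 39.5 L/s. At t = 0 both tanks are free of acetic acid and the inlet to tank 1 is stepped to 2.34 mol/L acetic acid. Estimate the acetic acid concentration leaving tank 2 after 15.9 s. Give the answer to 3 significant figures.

1.23 mol/L

Time constants: τᵢ = Vᵢ/Q for each well-mixed tank.
τ₁ = 219/39.5 = 5.5443 s; τ₂ = 517/39.5 = 13.089 s.
Tank 1: C₁ = C_in(1 − e^(−t/τ₁)). Tank 2 (τ₁ ≠ τ₂): C₂ = C_in[1 − (τ₁ e^(−t/τ₁) − τ₂ e^(−t/τ₂))/(τ₁ − τ₂)].
At t = 15.9: e^(−t/τ₁) = 0.056823, e^(−t/τ₂) = 0.29677.
C₂ = 2.34·[1 − (5.5443·0.056823 − 13.089·0.29677)/(-7.5443)] = 2.34·0.52689 = 1.2329 mol/L.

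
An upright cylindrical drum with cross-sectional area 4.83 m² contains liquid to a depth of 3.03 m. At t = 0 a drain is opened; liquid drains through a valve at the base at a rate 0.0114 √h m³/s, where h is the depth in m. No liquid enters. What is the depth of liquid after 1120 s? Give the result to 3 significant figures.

Mass balance (ρ constant): A dh/dt = −0.0114 √h.
Separate and integrate: 2(√h − √h₀) = −(0.0114/A) t.
√h = √3.03 − 0.0114·1120/(2·4.83) = 1.7407 − 1.3217 = 0.41895.
h = 0.41895² = 0.17552 m.

0.176 m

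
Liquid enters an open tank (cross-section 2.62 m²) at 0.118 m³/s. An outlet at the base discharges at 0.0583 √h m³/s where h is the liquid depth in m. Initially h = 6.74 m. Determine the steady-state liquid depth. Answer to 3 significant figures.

4.10 m

Level balance: A dh/dt = 0.118 − 0.0583 √h. Setting dh/dt = 0:
Q_in = 0.0583 √h_ss ⇒ √h_ss = 0.118/0.0583 = 2.0240.
h_ss = 2.0240² = 4.0966 m. (Since h₀ = 6.74 m > h_ss, the level will fall toward this value.)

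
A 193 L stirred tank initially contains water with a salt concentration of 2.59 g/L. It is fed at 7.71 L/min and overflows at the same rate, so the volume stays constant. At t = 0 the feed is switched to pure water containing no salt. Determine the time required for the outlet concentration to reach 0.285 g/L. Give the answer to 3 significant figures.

Species balance on the tank: V dC/dt = Q(C_in − C), so τ = V/Q = 25.032 min.
C(t) = C_in + (C₀ − C_in) e^(−t/τ). Set C = 0.285 and solve for t:
e^(−t/τ) = (C − C_in)/(C₀ − C_in) = (0.285 − 0)/(2.59 − 0) = 0.11004
t = −τ ln(…) = 25.032 × 2.2069 = 55.245 min.

55.2 min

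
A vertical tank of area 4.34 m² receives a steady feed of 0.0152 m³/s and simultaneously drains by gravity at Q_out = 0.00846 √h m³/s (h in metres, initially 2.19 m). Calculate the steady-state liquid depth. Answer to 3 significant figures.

Volume balance on the tank: A dh/dt = Q_in − 0.00846 √h. At steady state dh/dt = 0:
Q_in = 0.00846 √h_ss ⇒ √h_ss = 0.0152/0.00846 = 1.7967.
h_ss = 1.7967² = 3.2281 m. (Since h₀ = 2.19 m < h_ss, the level will rise toward this value.)

3.23 m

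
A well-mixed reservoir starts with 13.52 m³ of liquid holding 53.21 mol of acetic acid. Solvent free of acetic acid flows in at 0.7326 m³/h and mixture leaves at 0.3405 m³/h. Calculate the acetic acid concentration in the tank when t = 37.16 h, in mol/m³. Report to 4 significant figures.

Total volume: dV/dt = Q_in − Q_out = 0.392100 m³/h, so V(t) = 13.52 + 0.392100 t and V(37.16) = 28.0904 m³.
Species balance (pure solvent in): dm/dt = −Q_out · m/V(t).
dm/m = −Q_out dt/(V₀ + 0.392100 t); integrating gives ln(m/m₀) = −(Q_out/(Q_in−Q_out)) ln(V/V₀).
m = m₀ (V₀/V)^(Q_out/(Q_in−Q_out)) = 53.21 × (13.52/28.0904)^(0.868401) = 28.1971 mol.
C = m/V = 28.1971/28.0904 = 1.00380 mol/m³.

1.004 mol/m³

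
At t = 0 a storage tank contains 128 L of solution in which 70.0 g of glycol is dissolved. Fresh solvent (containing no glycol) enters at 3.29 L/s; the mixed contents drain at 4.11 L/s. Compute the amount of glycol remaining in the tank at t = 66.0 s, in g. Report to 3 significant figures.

Total volume: dV/dt = Q_in − Q_out = -0.82000 L/s, so V(t) = 128 − 0.82000 t and V(66.0) = 73.880 L.
Species balance (pure solvent in): dm/dt = −Q_out · m/V(t).
Separate: dm/m = −Q_out dt/V(t) ⇒ ln(m/m₀) = −(Q_out/(Q_in−Q_out)) ln(V/V₀).
m = m₀ (V₀/V)^(Q_out/(Q_in−Q_out)) = 70.0 × (128/73.880)^(-5.0122) = 4.4542 g.

4.45 g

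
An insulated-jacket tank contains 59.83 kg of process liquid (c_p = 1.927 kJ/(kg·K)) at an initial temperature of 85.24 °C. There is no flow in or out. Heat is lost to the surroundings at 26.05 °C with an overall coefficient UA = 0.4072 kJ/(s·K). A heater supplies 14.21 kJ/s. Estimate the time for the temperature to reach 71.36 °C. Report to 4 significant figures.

M c_p dT/dt = −UA(T − T_amb) + Q̇.
τ = M c_p/UA = 283.135 s; T_ss = T_amb + Q̇/UA = 26.05 + 14.21/0.4072 = 60.9469 °C.
T(t) = T_ss + (T₀ − T_ss)e^(−t/τ); set T = 71.36:
t = −τ ln[(T − T_ss)/(T₀ − T_ss)] = −283.135 · ln(0.428645) = 239.850 s.

239.9 s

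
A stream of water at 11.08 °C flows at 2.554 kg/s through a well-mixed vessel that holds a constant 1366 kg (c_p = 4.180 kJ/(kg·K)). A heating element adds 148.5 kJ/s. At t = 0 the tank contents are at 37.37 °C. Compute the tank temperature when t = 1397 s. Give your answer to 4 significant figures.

25.90 °C

Heat balance on the well-mixed liquid: M c_p dT/dt = ṁ c_p (T_in − T) + 148.5.
τ = M/ṁ = 534.847 s; T_ss = T_in + Q̇/(ṁ c_p) = 11.08 + 148.5/(2.554·4.180) = 24.9901 °C.
Solution: T(t) = T_ss + (T₀ − T_ss) e^(−t/τ).
T(1397) = 24.9901 + (12.3799)·e^(−1397/534.847) = 24.9901 + (12.3799)·0.0733905 = 25.8986 °C.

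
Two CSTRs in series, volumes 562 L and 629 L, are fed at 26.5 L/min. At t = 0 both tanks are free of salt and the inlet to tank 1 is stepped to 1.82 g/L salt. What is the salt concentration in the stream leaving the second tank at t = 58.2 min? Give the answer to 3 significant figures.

1.33 g/L

Species balance on tank i: dCᵢ/dt = (Cᵢ₋₁ − Cᵢ)/τᵢ with τᵢ = Vᵢ/Q.
τ₁ = 562/26.5 = 21.208 min; τ₂ = 629/26.5 = 23.736 min.
Solving the cascade with C₁(0)=C₂(0)=0 gives C₂(t) = C_in[1 − (τ₁ e^(−t/τ₁) − τ₂ e^(−t/τ₂))/(τ₁ − τ₂)].
At t = 58.2: e^(−t/τ₁) = 0.064293, e^(−t/τ₂) = 0.086122.
C₂ = 1.82·[1 − (21.208·0.064293 − 23.736·0.086122)/(-2.5283)] = 1.82·0.73077 = 1.3300 g/L.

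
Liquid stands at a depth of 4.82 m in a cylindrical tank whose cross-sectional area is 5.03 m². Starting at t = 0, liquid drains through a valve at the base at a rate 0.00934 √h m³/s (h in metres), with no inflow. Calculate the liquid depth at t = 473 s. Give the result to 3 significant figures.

With no inflow, A dh/dt = −0.00934 √h.
Separate and integrate: 2(√h − √h₀) = −(0.00934/A) t.
√h = √4.82 − 0.00934·473/(2·5.03) = 2.1954 − 0.43915 = 1.7563.
h = 1.7563² = 3.0846 m.

3.08 m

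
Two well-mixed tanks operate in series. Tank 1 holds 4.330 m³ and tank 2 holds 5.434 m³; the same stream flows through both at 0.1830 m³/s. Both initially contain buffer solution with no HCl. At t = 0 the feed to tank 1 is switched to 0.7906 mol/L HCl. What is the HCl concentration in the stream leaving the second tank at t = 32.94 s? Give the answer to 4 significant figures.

Species balance on tank i: dCᵢ/dt = (Cᵢ₋₁ − Cᵢ)/τᵢ with τᵢ = Vᵢ/Q.
τ₁ = 4.330/0.1830 = 23.6612 s; τ₂ = 5.434/0.1830 = 29.6940 s.
Tank 1: C₁ = C_in(1 − e^(−t/τ₁)). Tank 2 (τ₁ ≠ τ₂): C₂ = C_in[1 − (τ₁ e^(−t/τ₁) − τ₂ e^(−t/τ₂))/(τ₁ − τ₂)].
At t = 32.94: e^(−t/τ₁) = 0.248540, e^(−t/τ₂) = 0.329785.
C₂ = 0.7906·[1 − (23.6612·0.248540 − 29.6940·0.329785)/(-6.03279)] = 0.7906·0.351565 = 0.277947 mol/L.

0.2779 mol/L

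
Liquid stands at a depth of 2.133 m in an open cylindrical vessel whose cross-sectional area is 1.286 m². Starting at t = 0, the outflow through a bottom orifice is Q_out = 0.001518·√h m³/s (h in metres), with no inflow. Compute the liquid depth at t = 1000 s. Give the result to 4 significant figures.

0.7574 m

With no inflow, A dh/dt = −0.001518 √h.
∫ h^(−1/2) dh = −(0.001518/A) ∫ dt, giving 2√h = 2√h₀ − (0.001518/A) t.
√h = √2.133 − 0.001518·1000/(2·1.286) = 1.46048 − 0.590202 = 0.870277.
h = 0.870277² = 0.757382 m.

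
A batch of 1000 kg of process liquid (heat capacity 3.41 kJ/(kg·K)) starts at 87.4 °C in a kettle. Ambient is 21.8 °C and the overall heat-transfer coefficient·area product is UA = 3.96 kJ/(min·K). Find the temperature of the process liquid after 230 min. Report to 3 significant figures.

72.0 °C

Lumped-capacitance energy balance: M c_p dT/dt = UA(T_amb − T).
dT/dt = (T_ss − T)/τ with T_ss = T_amb = 21.800 °C, τ = M c_p/UA = 1000·3.41/3.96 = 861.11 min.
This is linear first-order; T(t) = T_ss + (T₀ − T_ss) e^(−t/τ).
T(230) = 21.800 + (65.600)·0.76560 = 72.023 °C.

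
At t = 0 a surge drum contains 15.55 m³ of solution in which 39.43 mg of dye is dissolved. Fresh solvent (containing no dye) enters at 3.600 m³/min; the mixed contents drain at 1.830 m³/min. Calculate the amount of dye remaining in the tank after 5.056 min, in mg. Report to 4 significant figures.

24.64 mg

Let m(t) be the amount of dye. Volume: V(t) = V₀ + (Q_in − Q_out) t = 15.55 + 1.77000 t; V(5.056) = 24.4991 m³.
Species balance (pure solvent in): dm/dt = −Q_out · m/V(t).
Separate: dm/m = −Q_out dt/V(t) ⇒ ln(m/m₀) = −(Q_out/(Q_in−Q_out)) ln(V/V₀).
m = m₀ (V₀/V)^(Q_out/(Q_in−Q_out)) = 39.43 × (15.55/24.4991)^(1.03390) = 24.6442 mg.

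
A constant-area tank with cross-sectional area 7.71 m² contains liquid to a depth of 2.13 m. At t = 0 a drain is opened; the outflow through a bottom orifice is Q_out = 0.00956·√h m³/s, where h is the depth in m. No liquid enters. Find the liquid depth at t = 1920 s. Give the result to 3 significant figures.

With no inflow, A dh/dt = −0.00956 √h.
This is separable: 2 d(√h)/dt = −0.00956/A, so √h = √h₀ − (0.00956/(2A)) t.
√h = √2.13 − 0.00956·1920/(2·7.71) = 1.4595 − 1.1904 = 0.26910.
h = 0.26910² = 0.072416 m.

0.0724 m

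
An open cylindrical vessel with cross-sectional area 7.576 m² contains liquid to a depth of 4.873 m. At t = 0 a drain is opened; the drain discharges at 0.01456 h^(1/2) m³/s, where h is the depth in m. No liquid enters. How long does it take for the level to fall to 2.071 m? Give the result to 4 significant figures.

A dh/dt = −Q_out = −0.01456 √h.
This is separable: 2 d(√h)/dt = −0.01456/A, so √h = √h₀ − (0.01456/(2A)) t.
t = 2A(√h₀ − √h)/0.01456 = 2·7.576·(√4.873 − √2.071)/0.01456
  = 15.1520 × (2.20749 − 1.43910) / 0.01456 = 799.633 s.

799.6 s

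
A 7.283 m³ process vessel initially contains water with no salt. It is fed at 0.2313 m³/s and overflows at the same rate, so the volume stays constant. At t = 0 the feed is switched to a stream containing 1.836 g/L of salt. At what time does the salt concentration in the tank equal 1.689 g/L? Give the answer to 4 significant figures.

Unsteady species balance (constant V, well mixed): V dC/dt = Q(C_in − C), so τ = V/Q = 31.4872 s.
C(t) = C_in + (C₀ − C_in) e^(−t/τ). Set C = 1.689 and solve for t:
e^(−t/τ) = (C − C_in)/(C₀ − C_in) = (1.689 − 1.836)/(0 − 1.836) = 0.0800654
t = −τ ln(…) = 31.4872 × 2.52491 = 79.5025 s.

79.50 s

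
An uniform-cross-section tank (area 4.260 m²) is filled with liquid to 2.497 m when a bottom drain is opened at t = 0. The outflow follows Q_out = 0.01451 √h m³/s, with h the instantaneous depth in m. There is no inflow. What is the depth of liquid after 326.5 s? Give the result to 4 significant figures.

1.049 m

With no inflow, A dh/dt = −0.01451 √h.
Separate and integrate: 2(√h − √h₀) = −(0.01451/A) t.
√h = √2.497 − 0.01451·326.5/(2·4.260) = 1.58019 − 0.556046 = 1.02414.
h = 1.02414² = 1.04887 m.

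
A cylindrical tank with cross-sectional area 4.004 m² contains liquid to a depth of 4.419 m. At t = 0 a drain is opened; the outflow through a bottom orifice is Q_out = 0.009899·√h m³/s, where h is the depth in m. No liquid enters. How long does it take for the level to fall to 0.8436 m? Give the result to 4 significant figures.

957.5 s

With no inflow, A dh/dt = −0.009899 √h.
Separate and integrate: 2(√h − √h₀) = −(0.009899/A) t.
t = 2A(√h₀ − √h)/0.009899 = 2·4.004·(√4.419 − √0.8436)/0.009899
  = 8.00800 × (2.10214 − 0.918477) / 0.009899 = 957.550 s.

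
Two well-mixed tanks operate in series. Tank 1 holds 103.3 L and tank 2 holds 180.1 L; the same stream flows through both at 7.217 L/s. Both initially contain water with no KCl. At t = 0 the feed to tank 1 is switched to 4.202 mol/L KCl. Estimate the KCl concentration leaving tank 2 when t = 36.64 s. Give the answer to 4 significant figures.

2.369 mol/L

Species balance on tank i: dCᵢ/dt = (Cᵢ₋₁ − Cᵢ)/τᵢ with τᵢ = Vᵢ/Q.
τ₁ = 103.3/7.217 = 14.3134 s; τ₂ = 180.1/7.217 = 24.9550 s.
Solving the cascade with C₁(0)=C₂(0)=0 gives C₂(t) = C_in[1 − (τ₁ e^(−t/τ₁) − τ₂ e^(−t/τ₂))/(τ₁ − τ₂)].
At t = 36.64: e^(−t/τ₁) = 0.0773176, e^(−t/τ₂) = 0.230329.
C₂ = 4.202·[1 − (14.3134·0.0773176 − 24.9550·0.230329)/(-10.6415)] = 4.202·0.563862 = 2.36935 mol/L.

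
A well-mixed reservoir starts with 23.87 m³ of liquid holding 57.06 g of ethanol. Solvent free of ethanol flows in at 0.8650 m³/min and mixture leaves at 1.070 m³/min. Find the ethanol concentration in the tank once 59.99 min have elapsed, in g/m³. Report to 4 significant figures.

Total volume: dV/dt = Q_in − Q_out = -0.205000 m³/min, so V(t) = 23.87 − 0.205000 t and V(59.99) = 11.5720 m³.
No ethanol enters, so dm/dt = −Q_out · (m/V).
dm/m = −Q_out dt/(V₀ − 0.205000 t); integrating gives ln(m/m₀) = −(Q_out/(Q_in−Q_out)) ln(V/V₀).
m = m₀ (V₀/V)^(Q_out/(Q_in−Q_out)) = 57.06 × (23.87/11.5720)^(-5.21951) = 1.30346 g.
C = m/V = 1.30346/11.5720 = 0.112639 g/m³.

0.1126 g/m³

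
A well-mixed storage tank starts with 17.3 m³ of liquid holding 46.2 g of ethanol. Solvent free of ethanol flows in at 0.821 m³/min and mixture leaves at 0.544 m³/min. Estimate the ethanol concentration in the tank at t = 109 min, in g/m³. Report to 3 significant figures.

Total volume: dV/dt = Q_in − Q_out = 0.27700 m³/min, so V(t) = 17.3 + 0.27700 t and V(109) = 47.493 m³.
Solute balance: dm/dt = 0 − Q_out C = −Q_out m/V(t).
Separate: dm/m = −Q_out dt/V(t) ⇒ ln(m/m₀) = −(Q_out/(Q_in−Q_out)) ln(V/V₀).
m = m₀ (V₀/V)^(Q_out/(Q_in−Q_out)) = 46.2 × (17.3/47.493)^(1.9639) = 6.3578 g.
C = m/V = 6.3578/47.493 = 0.13387 g/m³.

0.134 g/m³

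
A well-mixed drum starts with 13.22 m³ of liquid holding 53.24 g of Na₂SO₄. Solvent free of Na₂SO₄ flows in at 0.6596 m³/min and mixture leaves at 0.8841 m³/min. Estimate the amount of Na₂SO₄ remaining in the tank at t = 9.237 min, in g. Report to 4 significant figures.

Let m(t) be the amount of Na₂SO₄. Volume: V(t) = V₀ + (Q_in − Q_out) t = 13.22 − 0.224500 t; V(9.237) = 11.1463 m³.
Species balance (pure solvent in): dm/dt = −Q_out · m/V(t).
Separate: dm/m = −Q_out dt/V(t) ⇒ ln(m/m₀) = −(Q_out/(Q_in−Q_out)) ln(V/V₀).
m = m₀ (V₀/V)^(Q_out/(Q_in−Q_out)) = 53.24 × (13.22/11.1463)^(-3.93808) = 27.1908 g.

27.19 g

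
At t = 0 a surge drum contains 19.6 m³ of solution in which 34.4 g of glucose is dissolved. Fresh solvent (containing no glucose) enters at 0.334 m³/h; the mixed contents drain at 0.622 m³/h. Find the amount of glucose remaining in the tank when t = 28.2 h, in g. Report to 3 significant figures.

10.8 g

Total volume: dV/dt = Q_in − Q_out = -0.28800 m³/h, so V(t) = 19.6 − 0.28800 t and V(28.2) = 11.478 m³.
Species balance (pure solvent in): dm/dt = −Q_out · m/V(t).
Separate: dm/m = −Q_out dt/V(t) ⇒ ln(m/m₀) = −(Q_out/(Q_in−Q_out)) ln(V/V₀).
m = m₀ (V₀/V)^(Q_out/(Q_in−Q_out)) = 34.4 × (19.6/11.478)^(-2.1597) = 10.832 g.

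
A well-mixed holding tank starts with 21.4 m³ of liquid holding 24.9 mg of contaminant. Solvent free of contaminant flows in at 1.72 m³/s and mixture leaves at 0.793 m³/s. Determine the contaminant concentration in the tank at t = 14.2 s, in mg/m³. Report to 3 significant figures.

Let m(t) be the amount of contaminant. Volume: V(t) = V₀ + (Q_in − Q_out) t = 21.4 + 0.92700 t; V(14.2) = 34.563 m³.
No contaminant enters, so dm/dt = −Q_out · (m/V).
dm/m = −Q_out dt/(V₀ + 0.92700 t); integrating gives ln(m/m₀) = −(Q_out/(Q_in−Q_out)) ln(V/V₀).
m = m₀ (V₀/V)^(Q_out/(Q_in−Q_out)) = 24.9 × (21.4/34.563)^(0.85545) = 16.523 mg.
C = m/V = 16.523/34.563 = 0.47805 mg/m³.

0.478 mg/m³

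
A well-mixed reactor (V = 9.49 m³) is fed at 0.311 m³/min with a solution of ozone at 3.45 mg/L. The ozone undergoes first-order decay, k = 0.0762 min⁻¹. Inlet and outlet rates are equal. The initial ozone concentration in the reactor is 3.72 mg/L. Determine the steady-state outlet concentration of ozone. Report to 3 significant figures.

Species balance: V dC/dt = Q C_in − Q C − k V C.
At steady state: 0 = Q C_in − (Q + kV) C_ss, so C_ss = Q C_in/(Q + kV).
C_ss = 0.311·3.45/(0.311 + 0.0762·9.49) = 1.0730/1.0341 = 1.0375 mg/L.

1.04 mg/L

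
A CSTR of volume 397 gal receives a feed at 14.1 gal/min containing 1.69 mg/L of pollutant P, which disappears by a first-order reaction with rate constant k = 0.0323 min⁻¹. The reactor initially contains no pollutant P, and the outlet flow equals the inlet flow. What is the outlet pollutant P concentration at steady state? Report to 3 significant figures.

V dC/dt = Q(C_in − C) − k V C.
Steady state (dC/dt = 0): C_ss = Q C_in/(Q + kV) = C_in/(1 + kV/Q).
C_ss = 14.1·1.69/(14.1 + 0.0323·397) = 23.829/26.923 = 0.88508 mg/L.

0.885 mg/L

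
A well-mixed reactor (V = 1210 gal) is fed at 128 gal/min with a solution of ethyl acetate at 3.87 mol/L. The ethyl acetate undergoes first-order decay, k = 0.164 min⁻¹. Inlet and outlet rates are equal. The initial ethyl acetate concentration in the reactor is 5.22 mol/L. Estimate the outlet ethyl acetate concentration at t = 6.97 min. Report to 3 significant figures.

Accumulation = in − out − consumed: V dC/dt = Q C_in − Q C − k V C.
dC/dt = (Q/V) C_in − (Q/V + k) C; effective rate a = Q/V + k = 0.10579 + 0.164 = 0.26979 min⁻¹.
C_ss = Q C_in/(Q + kV) = 1.5175 mol/L; C(t) = C_ss + (C₀ − C_ss) e^(−a t).
C(6.97) = 1.5175 + (3.7025)·e^(−0.26979·6.97) = 1.5175 + (3.7025)·0.15253 = 2.0822 mol/L.

2.08 mol/L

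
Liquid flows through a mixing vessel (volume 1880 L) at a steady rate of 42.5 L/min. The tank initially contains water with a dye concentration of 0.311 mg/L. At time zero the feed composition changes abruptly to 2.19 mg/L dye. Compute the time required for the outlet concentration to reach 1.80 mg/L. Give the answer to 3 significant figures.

69.6 min

Species balance: V dC/dt = Q(C_in − C) ⇒ τ = V/Q = 44.235 min.
C(t) = C_in + (C₀ − C_in) e^(−t/τ). Set C = 1.80 and solve for t:
e^(−t/τ) = (C − C_in)/(C₀ − C_in) = (1.80 − 2.19)/(0.311 − 2.19) = 0.20756
t = −τ ln(…) = 44.235 × 1.5723 = 69.553 min.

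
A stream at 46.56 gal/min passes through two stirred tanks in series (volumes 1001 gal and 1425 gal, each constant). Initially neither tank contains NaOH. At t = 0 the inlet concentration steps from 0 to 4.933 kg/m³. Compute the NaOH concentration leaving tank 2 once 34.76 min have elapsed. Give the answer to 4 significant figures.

1.920 kg/m³

Species balance on tank i: dCᵢ/dt = (Cᵢ₋₁ − Cᵢ)/τᵢ with τᵢ = Vᵢ/Q.
τ₁ = 1001/46.56 = 21.4991 min; τ₂ = 1425/46.56 = 30.6057 min.
Tank 1: C₁ = C_in(1 − e^(−t/τ₁)). Tank 2 (τ₁ ≠ τ₂): C₂ = C_in[1 − (τ₁ e^(−t/τ₁) − τ₂ e^(−t/τ₂))/(τ₁ − τ₂)].
At t = 34.76: e^(−t/τ₁) = 0.198531, e^(−t/τ₂) = 0.321185.
C₂ = 4.933·[1 − (21.4991·0.198531 − 30.6057·0.321185)/(-9.10653)] = 4.933·0.389247 = 1.92016 kg/m³.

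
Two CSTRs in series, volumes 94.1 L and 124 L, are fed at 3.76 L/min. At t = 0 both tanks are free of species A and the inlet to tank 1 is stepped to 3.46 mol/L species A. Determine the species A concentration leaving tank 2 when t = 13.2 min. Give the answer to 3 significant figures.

Each tank obeys Vᵢ dCᵢ/dt = Q(Cᵢ₋₁ − Cᵢ), so τᵢ = Vᵢ/Q.
τ₁ = 94.1/3.76 = 25.027 min; τ₂ = 124/3.76 = 32.979 min.
Solving the cascade with C₁(0)=C₂(0)=0 gives C₂(t) = C_in[1 − (τ₁ e^(−t/τ₁) − τ₂ e^(−t/τ₂))/(τ₁ − τ₂)].
At t = 13.2: e^(−t/τ₁) = 0.59011, e^(−t/τ₂) = 0.67015.
C₂ = 3.46·[1 − (25.027·0.59011 − 32.979·0.67015)/(-7.9521)] = 3.46·0.077977 = 0.26980 mol/L.

0.270 mol/L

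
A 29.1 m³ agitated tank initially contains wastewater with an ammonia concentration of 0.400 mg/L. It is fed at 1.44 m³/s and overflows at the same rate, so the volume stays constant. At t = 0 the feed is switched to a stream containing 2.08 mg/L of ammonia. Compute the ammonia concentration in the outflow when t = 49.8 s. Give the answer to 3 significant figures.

Mass balance on the solute (V constant): V dC/dt = Q(C_in − C).
Rewrite as dC/dt + C/τ = C_in/τ, τ = V/Q = 20.208 s.
This is linear first-order; C(t) = C_in + (C₀ − C_in) e^(−t/τ).
C(49.8) = 2.08 + (0.400 − 2.08)·e^(−49.8/20.208) = 2.08 + (-1.6800)·0.085066 = 1.9371 mg/L.

1.94 mg/L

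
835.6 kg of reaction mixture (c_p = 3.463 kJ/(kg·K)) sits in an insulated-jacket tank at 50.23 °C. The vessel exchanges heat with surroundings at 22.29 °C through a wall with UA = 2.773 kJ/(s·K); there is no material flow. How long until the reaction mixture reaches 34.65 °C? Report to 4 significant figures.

851.1 s

M c_p dT/dt = −UA(T − T_amb).
τ = M c_p/UA = 1043.52 s; T_ss = T_amb = 22.2900 °C.
T(t) = T_ss + (T₀ − T_ss)e^(−t/τ); set T = 34.65:
t = −τ ln[(T − T_ss)/(T₀ − T_ss)] = −1043.52 · ln(0.442377) = 851.089 s.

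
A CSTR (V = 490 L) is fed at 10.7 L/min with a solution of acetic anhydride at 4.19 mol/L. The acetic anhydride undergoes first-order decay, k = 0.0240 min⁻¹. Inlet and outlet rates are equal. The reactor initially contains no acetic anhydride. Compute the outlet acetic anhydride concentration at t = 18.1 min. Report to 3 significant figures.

1.13 mol/L

Accumulation = in − out − consumed: V dC/dt = Q C_in − Q C − k V C.
dC/dt = (Q/V) C_in − (Q/V + k) C; effective rate a = Q/V + k = 0.021837 + 0.0240 = 0.045837 min⁻¹.
C_ss = Q C_in/(Q + kV) = 1.9961 mol/L; C(t) = C_ss + (C₀ − C_ss) e^(−a t).
C(18.1) = 1.9961 + (-1.9961)·e^(−0.045837·18.1) = 1.9961 + (-1.9961)·0.43620 = 1.1254 mol/L.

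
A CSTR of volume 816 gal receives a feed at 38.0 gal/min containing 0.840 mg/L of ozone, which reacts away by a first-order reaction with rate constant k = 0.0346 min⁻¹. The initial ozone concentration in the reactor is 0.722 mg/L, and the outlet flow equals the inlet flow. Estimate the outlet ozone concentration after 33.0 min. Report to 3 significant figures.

V dC/dt = Q(C_in − C) − k V C.
dC/dt = (Q/V) C_in − (Q/V + k) C; effective rate a = Q/V + k = 0.046569 + 0.0346 = 0.081169 min⁻¹.
C_ss = Q C_in/(Q + kV) = 0.48193 mg/L; C(t) = C_ss + (C₀ − C_ss) e^(−a t).
C(33.0) = 0.48193 + (0.24007)·e^(−0.081169·33.0) = 0.48193 + (0.24007)·0.068662 = 0.49841 mg/L.

0.498 mg/L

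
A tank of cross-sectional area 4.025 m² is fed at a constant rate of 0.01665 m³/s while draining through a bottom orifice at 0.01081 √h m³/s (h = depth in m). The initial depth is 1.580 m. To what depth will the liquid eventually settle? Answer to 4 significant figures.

2.372 m

A dh/dt = Q_in − 0.01081 √h. Steady state requires inflow = outflow:
Q_in = 0.01081 √h_ss ⇒ √h_ss = 0.01665/0.01081 = 1.54024.
h_ss = 1.54024² = 2.37234 m. (Since h₀ = 1.580 m < h_ss, the level will rise toward this value.)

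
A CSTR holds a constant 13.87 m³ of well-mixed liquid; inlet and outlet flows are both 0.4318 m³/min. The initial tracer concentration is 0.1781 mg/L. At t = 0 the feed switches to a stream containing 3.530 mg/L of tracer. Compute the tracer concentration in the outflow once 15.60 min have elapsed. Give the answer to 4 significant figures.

1.468 mg/L

Species balance on the tank: V dC/dt = Q(C_in − C).
So dC/dt = (C_in − C)/τ with τ = V/Q = 13.87/0.4318 = 32.1214 min.
Solution: C(t) = C_in + (C₀ − C_in) e^(−t/τ).
C(15.60) = 3.530 + (0.1781 − 3.530)·e^(−15.60/32.1214) = 3.530 + (-3.35190)·0.615292 = 1.46760 mg/L.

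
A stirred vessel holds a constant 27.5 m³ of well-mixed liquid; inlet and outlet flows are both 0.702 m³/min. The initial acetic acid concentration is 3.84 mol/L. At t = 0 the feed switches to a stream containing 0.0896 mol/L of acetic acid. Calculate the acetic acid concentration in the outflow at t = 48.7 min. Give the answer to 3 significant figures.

1.17 mol/L

Transient balance on the dissolved component: V dC/dt = Q(C_in − C).
So dC/dt = (C_in − C)/τ with τ = V/Q = 27.5/0.702 = 39.174 min.
C approaches C_in exponentially: C(t) = C_in + (C₀ − C_in) e^(−t/τ).
C(48.7) = 0.0896 + (3.84 − 0.0896)·e^(−48.7/39.174) = 0.0896 + (3.7504)·0.28847 = 1.1715 mol/L.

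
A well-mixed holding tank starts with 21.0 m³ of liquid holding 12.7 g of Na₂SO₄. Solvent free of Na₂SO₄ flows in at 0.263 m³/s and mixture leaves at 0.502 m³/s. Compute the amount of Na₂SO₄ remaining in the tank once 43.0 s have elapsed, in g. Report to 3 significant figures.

3.10 g

Total volume: dV/dt = Q_in − Q_out = -0.23900 m³/s, so V(t) = 21.0 − 0.23900 t and V(43.0) = 10.723 m³.
Solute balance: dm/dt = 0 − Q_out C = −Q_out m/V(t).
Separate: dm/m = −Q_out dt/V(t) ⇒ ln(m/m₀) = −(Q_out/(Q_in−Q_out)) ln(V/V₀).
m = m₀ (V₀/V)^(Q_out/(Q_in−Q_out)) = 12.7 × (21.0/10.723)^(-2.1004) = 3.0952 g.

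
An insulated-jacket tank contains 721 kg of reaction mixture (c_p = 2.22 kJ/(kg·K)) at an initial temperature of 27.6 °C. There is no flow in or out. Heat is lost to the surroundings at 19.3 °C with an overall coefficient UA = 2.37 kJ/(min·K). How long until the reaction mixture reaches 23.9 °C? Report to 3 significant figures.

Energy balance: M c_p dT/dt = −UA(T − T_amb).
τ = M c_p/UA = 675.37 min; T_ss = T_amb = 19.300 °C.
T(t) = T_ss + (T₀ − T_ss)e^(−t/τ); set T = 23.9:
t = −τ ln[(T − T_ss)/(T₀ − T_ss)] = −675.37 · ln(0.55422) = 398.60 min.

399 min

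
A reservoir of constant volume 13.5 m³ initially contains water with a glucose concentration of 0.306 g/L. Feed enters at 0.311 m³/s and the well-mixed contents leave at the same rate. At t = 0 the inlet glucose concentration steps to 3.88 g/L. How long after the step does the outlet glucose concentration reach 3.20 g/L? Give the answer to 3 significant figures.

Transient balance on the dissolved component: V dC/dt = Q(C_in − C), so τ = V/Q = 43.408 s.
C(t) = C_in + (C₀ − C_in) e^(−t/τ). Set C = 3.20 and solve for t:
e^(−t/τ) = (C − C_in)/(C₀ − C_in) = (3.20 − 3.88)/(0.306 − 3.88) = 0.19026
t = −τ ln(…) = 43.408 × 1.6593 = 72.030 s.

72.0 s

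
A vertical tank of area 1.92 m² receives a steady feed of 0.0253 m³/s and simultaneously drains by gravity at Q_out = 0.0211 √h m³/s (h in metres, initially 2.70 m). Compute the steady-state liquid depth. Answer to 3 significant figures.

Level balance: A dh/dt = 0.0253 − 0.0211 √h. Setting dh/dt = 0:
Q_in = 0.0211 √h_ss ⇒ √h_ss = 0.0253/0.0211 = 1.1991.
h_ss = 1.1991² = 1.4377 m. (Since h₀ = 2.70 m > h_ss, the level will fall toward this value.)

1.44 m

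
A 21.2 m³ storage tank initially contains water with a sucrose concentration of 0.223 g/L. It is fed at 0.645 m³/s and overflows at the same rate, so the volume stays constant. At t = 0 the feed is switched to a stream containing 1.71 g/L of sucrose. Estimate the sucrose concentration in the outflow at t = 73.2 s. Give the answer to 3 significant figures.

Mass balance on the solute (V constant): V dC/dt = Q(C_in − C).
So dC/dt = (C_in − C)/τ with τ = V/Q = 21.2/0.645 = 32.868 s.
C approaches C_in exponentially: C(t) = C_in + (C₀ − C_in) e^(−t/τ).
C(73.2) = 1.71 + (0.223 − 1.71)·e^(−73.2/32.868) = 1.71 + (-1.4870)·0.10784 = 1.5496 g/L.

1.55 g/L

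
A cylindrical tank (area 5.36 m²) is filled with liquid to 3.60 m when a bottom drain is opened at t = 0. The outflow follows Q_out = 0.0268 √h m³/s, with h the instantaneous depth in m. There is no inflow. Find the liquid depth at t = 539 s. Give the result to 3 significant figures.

0.302 m

With no inflow, A dh/dt = −0.0268 √h.
∫ h^(−1/2) dh = −(0.0268/A) ∫ dt, giving 2√h = 2√h₀ − (0.0268/A) t.
√h = √3.60 − 0.0268·539/(2·5.36) = 1.8974 − 1.3475 = 0.54987.
h = 0.54987² = 0.30235 m.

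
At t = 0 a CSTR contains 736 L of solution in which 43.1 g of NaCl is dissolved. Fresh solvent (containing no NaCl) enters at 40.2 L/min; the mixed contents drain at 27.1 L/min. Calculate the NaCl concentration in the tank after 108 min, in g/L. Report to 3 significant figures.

Total volume: dV/dt = Q_in − Q_out = 13.100 L/min, so V(t) = 736 + 13.100 t and V(108) = 2150.8 L.
No NaCl enters, so dm/dt = −Q_out · (m/V).
Separate: dm/m = −Q_out dt/V(t) ⇒ ln(m/m₀) = −(Q_out/(Q_in−Q_out)) ln(V/V₀).
m = m₀ (V₀/V)^(Q_out/(Q_in−Q_out)) = 43.1 × (736/2150.8)^(2.0687) = 4.6885 g.
C = m/V = 4.6885/2150.8 = 0.0021799 g/L.

0.00218 g/L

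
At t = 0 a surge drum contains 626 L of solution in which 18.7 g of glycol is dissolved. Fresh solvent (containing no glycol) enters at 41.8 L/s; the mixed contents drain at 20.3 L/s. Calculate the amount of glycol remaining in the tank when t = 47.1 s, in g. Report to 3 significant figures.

7.54 g

Let m(t) be the amount of glycol. Volume: V(t) = V₀ + (Q_in − Q_out) t = 626 + 21.500 t; V(47.1) = 1638.6 L.
No glycol enters, so dm/dt = −Q_out · (m/V).
dm/m = −Q_out dt/(V₀ + 21.500 t); integrating gives ln(m/m₀) = −(Q_out/(Q_in−Q_out)) ln(V/V₀).
m = m₀ (V₀/V)^(Q_out/(Q_in−Q_out)) = 18.7 × (626/1638.6)^(0.94419) = 7.5380 g.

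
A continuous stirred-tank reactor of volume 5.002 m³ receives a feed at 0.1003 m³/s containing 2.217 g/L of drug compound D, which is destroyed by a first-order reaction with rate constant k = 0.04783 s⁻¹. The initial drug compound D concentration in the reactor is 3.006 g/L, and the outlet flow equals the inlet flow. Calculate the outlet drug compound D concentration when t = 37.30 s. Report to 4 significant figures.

Species balance: V dC/dt = Q C_in − Q C − k V C.
This is linear with rate a = Q/V + k = 0.0678820 s⁻¹.
C_ss = Q C_in/(Q + kV) = 0.654890 g/L; C(t) = C_ss + (C₀ − C_ss) e^(−a t).
C(37.30) = 0.654890 + (2.35111)·e^(−0.0678820·37.30) = 0.654890 + (2.35111)·0.0795000 = 0.841803 g/L.

0.8418 g/L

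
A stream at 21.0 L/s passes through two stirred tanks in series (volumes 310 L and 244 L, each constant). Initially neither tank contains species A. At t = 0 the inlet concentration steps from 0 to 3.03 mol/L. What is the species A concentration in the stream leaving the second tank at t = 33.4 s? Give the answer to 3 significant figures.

2.18 mol/L

Each tank obeys Vᵢ dCᵢ/dt = Q(Cᵢ₋₁ − Cᵢ), so τᵢ = Vᵢ/Q.
τ₁ = 310/21.0 = 14.762 s; τ₂ = 244/21.0 = 11.619 s.
Solving the cascade with C₁(0)=C₂(0)=0 gives C₂(t) = C_in[1 − (τ₁ e^(−t/τ₁) − τ₂ e^(−t/τ₂))/(τ₁ − τ₂)].
At t = 33.4: e^(−t/τ₁) = 0.10408, e^(−t/τ₂) = 0.056439.
C₂ = 3.03·[1 − (14.762·0.10408 − 11.619·0.056439)/(3.1429)] = 3.03·0.71979 = 2.1810 mol/L.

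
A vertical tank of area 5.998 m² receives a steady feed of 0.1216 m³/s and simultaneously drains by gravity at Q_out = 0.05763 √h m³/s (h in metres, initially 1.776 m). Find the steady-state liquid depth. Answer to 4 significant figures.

4.452 m

A dh/dt = Q_in − 0.05763 √h. Steady state requires inflow = outflow:
Q_in = 0.05763 √h_ss ⇒ √h_ss = 0.1216/0.05763 = 2.11001.
h_ss = 2.11001² = 4.45215 m. (Since h₀ = 1.776 m < h_ss, the level will rise toward this value.)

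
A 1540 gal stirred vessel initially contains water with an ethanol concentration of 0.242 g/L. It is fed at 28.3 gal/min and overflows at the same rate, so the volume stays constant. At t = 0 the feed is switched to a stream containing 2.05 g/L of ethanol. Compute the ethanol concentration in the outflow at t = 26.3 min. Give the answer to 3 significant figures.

Mass balance on the solute (V constant): V dC/dt = Q(C_in − C).
Rewrite as dC/dt + C/τ = C_in/τ, τ = V/Q = 54.417 min.
Integrating: C(t) = C_in + (C₀ − C_in) e^(−t/τ).
C(26.3) = 2.05 + (0.242 − 2.05)·e^(−26.3/54.417) = 2.05 + (-1.8080)·0.61674 = 0.93493 g/L.

0.935 g/L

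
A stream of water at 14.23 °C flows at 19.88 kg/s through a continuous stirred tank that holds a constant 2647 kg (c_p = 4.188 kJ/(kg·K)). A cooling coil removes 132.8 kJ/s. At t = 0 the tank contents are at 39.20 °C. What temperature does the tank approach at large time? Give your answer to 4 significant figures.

Unsteady energy balance on the tank contents: M c_p dT/dt = ṁ c_p (T_in − T) − 132.8.
At steady state dT/dt = 0 ⇒ T_ss = T_in − Q̇/(ṁ c_p) = 14.23 − 132.8/(19.88·4.188) = 12.6349 °C.

12.63 °C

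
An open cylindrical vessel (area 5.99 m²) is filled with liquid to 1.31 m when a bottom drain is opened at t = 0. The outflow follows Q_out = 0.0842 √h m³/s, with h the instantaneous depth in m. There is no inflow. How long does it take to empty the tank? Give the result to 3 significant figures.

A dh/dt = −Q_out = −0.0842 √h.
Separate and integrate: 2(√h − √h₀) = −(0.0842/A) t.
Set h = 0: 2√h₀ = (0.0842/A) t_empty ⇒ t_empty = 2A√h₀/0.0842.
t_empty = 2·5.99·√1.31/0.0842 = 11.980·1.1446/0.0842 = 162.85 s.

163 s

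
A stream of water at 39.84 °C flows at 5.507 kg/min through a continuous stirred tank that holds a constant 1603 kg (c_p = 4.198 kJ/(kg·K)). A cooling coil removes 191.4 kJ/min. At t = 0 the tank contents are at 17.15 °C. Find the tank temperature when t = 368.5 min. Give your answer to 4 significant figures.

27.50 °C

Unsteady energy balance on the tank contents: M c_p dT/dt = ṁ c_p (T_in − T) − 191.4.
Rearrange: dT/dt = (T_ss − T)/τ with τ = M/ṁ = 291.084 min and T_ss = T_in − Q̇/(ṁ c_p) = 31.5609 °C.
This is linear first-order; T(t) = T_ss + (T₀ − T_ss) e^(−t/τ).
T(368.5) = 31.5609 + (-14.4109)·e^(−368.5/291.084) = 31.5609 + (-14.4109)·0.281969 = 27.4975 °C.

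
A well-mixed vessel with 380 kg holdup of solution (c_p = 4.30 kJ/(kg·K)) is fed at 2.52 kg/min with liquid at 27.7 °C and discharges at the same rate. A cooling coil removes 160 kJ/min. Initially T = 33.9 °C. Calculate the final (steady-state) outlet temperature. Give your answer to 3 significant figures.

12.9 °C

Energy balance: M c_p dT/dt = ṁ c_p (T_in − T) − 160.
At steady state dT/dt = 0 ⇒ T_ss = T_in − Q̇/(ṁ c_p) = 27.7 − 160/(2.52·4.30) = 12.934 °C.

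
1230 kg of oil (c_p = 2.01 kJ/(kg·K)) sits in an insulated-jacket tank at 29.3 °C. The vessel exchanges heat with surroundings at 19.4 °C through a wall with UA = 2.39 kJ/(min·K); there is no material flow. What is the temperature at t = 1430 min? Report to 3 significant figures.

21.9 °C

M c_p dT/dt = −UA(T − T_amb).
dT/dt = (T_ss − T)/τ with T_ss = T_amb = 19.400 °C, τ = M c_p/UA = 1230·2.01/2.39 = 1034.4 min.
T approaches T_ss exponentially: T(t) = T_ss + (T₀ − T_ss) e^(−t/τ).
T(1430) = 19.400 + (9.9000)·0.25098 = 21.885 °C.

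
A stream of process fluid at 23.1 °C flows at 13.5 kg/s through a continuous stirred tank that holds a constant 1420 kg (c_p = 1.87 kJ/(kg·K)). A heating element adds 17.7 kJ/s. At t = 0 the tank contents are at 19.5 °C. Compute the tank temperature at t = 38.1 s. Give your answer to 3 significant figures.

20.8 °C

M c_p dT/dt = ṁ c_p (T_in − T) + Q̇.
τ = M/ṁ = 105.19 s; T_ss = T_in + Q̇/(ṁ c_p) = 23.1 + 17.7/(13.5·1.87) = 23.801 °C.
Solution: T(t) = T_ss + (T₀ − T_ss) e^(−t/τ).
T(38.1) = 23.801 + (-4.3011)·e^(−38.1/105.19) = 23.801 + (-4.3011)·0.69613 = 20.807 °C.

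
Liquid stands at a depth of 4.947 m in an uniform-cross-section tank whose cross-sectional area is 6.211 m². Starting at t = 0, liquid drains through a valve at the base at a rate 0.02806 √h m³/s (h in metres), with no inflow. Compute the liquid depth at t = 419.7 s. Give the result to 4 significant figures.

1.628 m

Mass balance (ρ constant): A dh/dt = −0.02806 √h.
Separate and integrate: 2(√h − √h₀) = −(0.02806/A) t.
√h = √4.947 − 0.02806·419.7/(2·6.211) = 2.22419 − 0.948058 = 1.27613.
h = 1.27613² = 1.62850 m.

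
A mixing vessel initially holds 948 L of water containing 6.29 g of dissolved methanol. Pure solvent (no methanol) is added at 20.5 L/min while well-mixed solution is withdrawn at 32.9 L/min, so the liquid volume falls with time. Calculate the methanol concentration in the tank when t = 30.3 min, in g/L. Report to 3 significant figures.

Let m(t) be the amount of methanol. Volume: V(t) = V₀ + (Q_in − Q_out) t = 948 − 12.400 t; V(30.3) = 572.28 L.
Solute balance: dm/dt = 0 − Q_out C = −Q_out m/V(t).
Separate: dm/m = −Q_out dt/V(t) ⇒ ln(m/m₀) = −(Q_out/(Q_in−Q_out)) ln(V/V₀).
m = m₀ (V₀/V)^(Q_out/(Q_in−Q_out)) = 6.29 × (948/572.28)^(-2.6532) = 1.6484 g.
C = m/V = 1.6484/572.28 = 0.0028804 g/L.

0.00288 g/L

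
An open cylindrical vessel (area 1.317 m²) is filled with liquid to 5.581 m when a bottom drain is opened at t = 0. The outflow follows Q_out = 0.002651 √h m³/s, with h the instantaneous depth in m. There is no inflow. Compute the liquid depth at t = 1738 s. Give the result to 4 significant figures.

With no inflow, A dh/dt = −0.002651 √h.
∫ h^(−1/2) dh = −(0.002651/A) ∫ dt, giving 2√h = 2√h₀ − (0.002651/A) t.
√h = √5.581 − 0.002651·1738/(2·1.317) = 2.36241 − 1.74922 = 0.613197.
h = 0.613197² = 0.376010 m.

0.3760 m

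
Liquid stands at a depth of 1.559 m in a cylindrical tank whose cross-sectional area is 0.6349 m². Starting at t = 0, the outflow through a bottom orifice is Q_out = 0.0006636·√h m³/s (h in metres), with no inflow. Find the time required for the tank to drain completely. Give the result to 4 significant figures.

2389 s

With no inflow, A dh/dt = −0.0006636 √h.
This is separable: 2 d(√h)/dt = −0.0006636/A, so √h = √h₀ − (0.0006636/(2A)) t.
Set h = 0: 2√h₀ = (0.0006636/A) t_empty ⇒ t_empty = 2A√h₀/0.0006636.
t_empty = 2·0.6349·√1.559/0.0006636 = 1.26980·1.24860/0.0006636 = 2389.20 s.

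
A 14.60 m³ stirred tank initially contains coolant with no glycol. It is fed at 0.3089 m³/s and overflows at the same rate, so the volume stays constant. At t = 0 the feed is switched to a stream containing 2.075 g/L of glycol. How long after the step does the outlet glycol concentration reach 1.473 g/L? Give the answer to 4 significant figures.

58.49 s

Species balance: V dC/dt = Q(C_in − C) ⇒ τ = V/Q = 47.2645 s.
C(t) = C_in + (C₀ − C_in) e^(−t/τ). Set C = 1.473 and solve for t:
e^(−t/τ) = (C − C_in)/(C₀ − C_in) = (1.473 − 2.075)/(0 − 2.075) = 0.290120
t = −τ ln(…) = 47.2645 × 1.23746 = 58.4879 s.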